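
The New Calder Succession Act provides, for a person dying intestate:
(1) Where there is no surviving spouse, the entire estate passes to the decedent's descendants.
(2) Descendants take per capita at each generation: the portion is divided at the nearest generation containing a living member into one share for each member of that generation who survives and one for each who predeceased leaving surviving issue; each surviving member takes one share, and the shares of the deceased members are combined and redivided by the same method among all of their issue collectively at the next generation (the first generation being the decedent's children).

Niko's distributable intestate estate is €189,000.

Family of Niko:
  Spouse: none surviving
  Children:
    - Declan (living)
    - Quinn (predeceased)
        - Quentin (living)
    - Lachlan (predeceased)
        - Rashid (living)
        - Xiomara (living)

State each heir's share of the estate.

Declan: €63,000; Quentin: €42,000; Rashid: €42,000; Xiomara: €42,000

The entire €189,000 passes to the descendants.
That amount (€189,000) is divided at the children's generation into 3 shares of €63,000. Declan takes €63,000. The 2 shares of the deceased (Quinn and Lachlan) are combined into a pool of €126,000.
That pool (€126,000) is divided at the grandchildren's generation equally among Quentin, Rashid, and Xiomara: €42,000 each.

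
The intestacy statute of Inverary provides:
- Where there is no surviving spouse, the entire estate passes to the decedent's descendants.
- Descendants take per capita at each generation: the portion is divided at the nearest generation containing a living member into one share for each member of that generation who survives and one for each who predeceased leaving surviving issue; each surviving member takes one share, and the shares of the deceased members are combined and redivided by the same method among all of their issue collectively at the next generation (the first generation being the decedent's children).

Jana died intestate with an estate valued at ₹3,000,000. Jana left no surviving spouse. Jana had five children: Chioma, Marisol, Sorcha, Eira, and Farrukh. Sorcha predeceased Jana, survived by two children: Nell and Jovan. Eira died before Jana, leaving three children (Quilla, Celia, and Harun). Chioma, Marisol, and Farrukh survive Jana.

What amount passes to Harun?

The entire ₹3,000,000 passes to the descendants.
That amount (₹3,000,000) is divided at the children's generation into 5 shares of ₹600,000. Chioma, Marisol, and Farrukh each take ₹600,000. The 2 shares of the deceased (Sorcha and Eira) are combined into a pool of ₹1,200,000.
That pool (₹1,200,000) is divided at the grandchildren's generation equally among Nell, Jovan, Quilla, Celia, and Harun: ₹240,000 each.

Harun receives ₹240,000.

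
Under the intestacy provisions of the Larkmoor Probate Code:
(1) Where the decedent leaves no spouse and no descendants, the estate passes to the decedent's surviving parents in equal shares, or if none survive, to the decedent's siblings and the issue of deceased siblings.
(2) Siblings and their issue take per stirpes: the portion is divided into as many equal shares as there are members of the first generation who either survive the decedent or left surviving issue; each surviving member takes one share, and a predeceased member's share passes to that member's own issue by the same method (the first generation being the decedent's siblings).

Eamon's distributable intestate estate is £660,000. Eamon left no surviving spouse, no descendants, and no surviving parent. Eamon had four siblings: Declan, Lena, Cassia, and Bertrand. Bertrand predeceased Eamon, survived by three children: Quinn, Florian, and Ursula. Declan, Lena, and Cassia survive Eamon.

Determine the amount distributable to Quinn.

Quinn receives £55,000.

The entire £660,000 passes to the siblings and their issue.
That amount (£660,000) is divided into 4 shares of £165,000: Declan, Lena, and Cassia each take £165,000; Bertrand's £165,000 share passes to Bertrand's issue.
Bertrand's share (£165,000) is divided into 3 shares of £55,000: Quinn, Florian, and Ursula each take £55,000.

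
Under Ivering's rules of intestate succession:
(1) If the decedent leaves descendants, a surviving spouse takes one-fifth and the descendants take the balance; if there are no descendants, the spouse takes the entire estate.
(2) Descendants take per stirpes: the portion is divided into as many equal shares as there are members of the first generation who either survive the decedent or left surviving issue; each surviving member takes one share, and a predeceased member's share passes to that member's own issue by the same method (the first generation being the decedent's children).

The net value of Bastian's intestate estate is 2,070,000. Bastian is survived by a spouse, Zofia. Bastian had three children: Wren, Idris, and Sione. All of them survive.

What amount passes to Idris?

Idris receives 552,000.

Zofia takes one-fifth of 2,070,000 = 414,000. The remaining 1,656,000 passes to the descendants.
The descendants' portion (1,656,000) is divided into 3 shares of 552,000: Wren, Idris, and Sione each take 552,000.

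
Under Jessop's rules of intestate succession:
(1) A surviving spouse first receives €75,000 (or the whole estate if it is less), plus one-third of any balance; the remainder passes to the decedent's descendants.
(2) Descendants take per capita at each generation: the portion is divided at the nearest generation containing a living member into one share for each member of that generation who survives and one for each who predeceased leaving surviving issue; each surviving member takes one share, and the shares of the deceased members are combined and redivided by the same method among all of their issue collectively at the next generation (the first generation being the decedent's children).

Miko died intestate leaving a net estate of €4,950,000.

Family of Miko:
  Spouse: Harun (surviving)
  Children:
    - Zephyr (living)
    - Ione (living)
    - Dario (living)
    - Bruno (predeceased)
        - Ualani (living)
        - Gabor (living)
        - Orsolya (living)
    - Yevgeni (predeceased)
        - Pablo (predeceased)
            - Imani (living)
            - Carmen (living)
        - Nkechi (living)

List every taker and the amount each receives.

Harun: €1,700,000; Zephyr: €650,000; Ione: €650,000; Dario: €650,000; Ualani: €260,000; Gabor: €260,000; Orsolya: €260,000; Imani: €130,000; Carmen: €130,000; Nkechi: €260,000

Harun first takes €75,000, leaving a balance of €4,875,000. Harun then takes one-third of the balance (€1,625,000), for a total of €1,700,000. The remaining €3,250,000 passes to the descendants.
The descendants' portion (€3,250,000) is divided at the children's generation into 5 shares of €650,000. Zephyr, Ione, and Dario each take €650,000. The 2 shares of the deceased (Bruno and Yevgeni) are combined into a pool of €1,300,000.
That pool (€1,300,000) is divided at the grandchildren's generation into 5 shares of €260,000. Ualani, Gabor, Orsolya, and Nkechi each take €260,000. The remaining share for the deceased Pablo (€260,000) is carried to the next generation.
That pool (€260,000) is divided at the great-grandchildren's generation equally among Imani and Carmen: €130,000 each.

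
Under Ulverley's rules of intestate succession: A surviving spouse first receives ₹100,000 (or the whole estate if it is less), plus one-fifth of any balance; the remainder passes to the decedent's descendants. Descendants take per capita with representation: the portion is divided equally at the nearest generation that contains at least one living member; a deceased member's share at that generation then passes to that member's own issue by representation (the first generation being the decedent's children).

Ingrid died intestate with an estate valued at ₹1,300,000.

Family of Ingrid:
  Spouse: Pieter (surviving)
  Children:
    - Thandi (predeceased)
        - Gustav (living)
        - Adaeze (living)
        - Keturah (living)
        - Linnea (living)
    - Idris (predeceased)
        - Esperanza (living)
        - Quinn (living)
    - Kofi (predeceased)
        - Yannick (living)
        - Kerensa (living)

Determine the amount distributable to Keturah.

Keturah receives ₹120,000.

Pieter first takes ₹100,000, leaving a balance of ₹1,200,000. Pieter then takes one-fifth of the balance (₹240,000), for a total of ₹340,000. The remaining ₹960,000 passes to the descendants.
No child survives, so the initial division is made at the grandchildren's generation.
The descendants' portion (₹960,000) is divided into 8 shares of ₹120,000: Gustav, Adaeze, Keturah, Linnea, Esperanza, Quinn, Yannick, and Kerensa each take ₹120,000.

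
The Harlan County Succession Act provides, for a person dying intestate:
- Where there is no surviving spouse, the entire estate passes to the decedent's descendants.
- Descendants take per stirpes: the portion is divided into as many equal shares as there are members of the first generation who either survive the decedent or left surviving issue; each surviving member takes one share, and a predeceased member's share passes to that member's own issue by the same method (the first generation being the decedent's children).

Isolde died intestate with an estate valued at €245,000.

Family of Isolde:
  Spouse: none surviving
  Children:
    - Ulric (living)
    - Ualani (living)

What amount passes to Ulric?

Ulric receives €122,500.

The entire €245,000 passes to the descendants.
That amount (€245,000) is divided into 2 shares of €122,500: Ulric and Ualani each take €122,500.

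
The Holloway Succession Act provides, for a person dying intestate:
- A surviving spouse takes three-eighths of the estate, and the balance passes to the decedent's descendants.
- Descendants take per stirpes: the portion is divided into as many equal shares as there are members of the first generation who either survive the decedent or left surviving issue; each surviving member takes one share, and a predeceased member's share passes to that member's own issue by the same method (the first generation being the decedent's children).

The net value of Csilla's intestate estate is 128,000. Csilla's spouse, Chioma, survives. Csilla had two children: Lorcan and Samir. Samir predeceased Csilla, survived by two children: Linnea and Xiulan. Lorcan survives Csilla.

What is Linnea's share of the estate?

Chioma takes three-eighths of 128,000 = 48,000. The remaining 80,000 passes to the descendants.
The descendants' portion (80,000) is divided into 2 shares of 40,000: Lorcan takes 40,000; Samir's 40,000 share passes to Samir's issue.
Samir's share (40,000) is divided into 2 shares of 20,000: Linnea and Xiulan each take 20,000.

Linnea receives 20,000.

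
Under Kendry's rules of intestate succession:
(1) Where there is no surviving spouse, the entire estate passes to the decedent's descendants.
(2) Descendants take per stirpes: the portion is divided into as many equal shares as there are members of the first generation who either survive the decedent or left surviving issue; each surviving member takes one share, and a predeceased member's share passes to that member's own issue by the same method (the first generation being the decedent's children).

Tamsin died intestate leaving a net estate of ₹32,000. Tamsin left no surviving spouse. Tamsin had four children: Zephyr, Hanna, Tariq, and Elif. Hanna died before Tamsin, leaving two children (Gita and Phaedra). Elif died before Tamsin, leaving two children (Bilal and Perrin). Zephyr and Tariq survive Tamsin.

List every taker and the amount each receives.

The entire ₹32,000 passes to the descendants.
That amount (₹32,000) is divided into 4 shares of ₹8,000: Zephyr and Tariq each take ₹8,000; Hanna's ₹8,000 share passes to Hanna's issue; Elif's ₹8,000 share passes to Elif's issue.
Hanna's share (₹8,000) is divided into 2 shares of ₹4,000: Gita and Phaedra each take ₹4,000.
Elif's share (₹8,000) is divided into 2 shares of ₹4,000: Bilal and Perrin each take ₹4,000.

Zephyr: ₹8,000; Gita: ₹4,000; Phaedra: ₹4,000; Tariq: ₹8,000; Bilal: ₹4,000; Perrin: ₹4,000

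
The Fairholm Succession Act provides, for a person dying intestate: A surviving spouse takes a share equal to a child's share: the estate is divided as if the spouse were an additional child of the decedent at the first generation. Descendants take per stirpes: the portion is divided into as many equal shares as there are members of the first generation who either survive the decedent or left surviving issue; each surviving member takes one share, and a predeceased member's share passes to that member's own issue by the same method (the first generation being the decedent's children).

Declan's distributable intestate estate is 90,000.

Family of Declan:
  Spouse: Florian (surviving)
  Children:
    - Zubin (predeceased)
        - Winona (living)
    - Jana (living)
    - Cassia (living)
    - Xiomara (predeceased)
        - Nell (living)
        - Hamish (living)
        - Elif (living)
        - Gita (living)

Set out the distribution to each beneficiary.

The spouse counts as an additional share at the children's level, so there are 5 primary shares of 18,000. Florian takes one such share (18,000).
The children's combined portion (72,000) is divided into 4 shares of 18,000: Jana and Cassia each take 18,000; Zubin's 18,000 share passes to Zubin's issue; Xiomara's 18,000 share passes to Xiomara's issue.
Zubin's share (18,000) passes entirely to Winona.
Xiomara's share (18,000) is divided into 4 shares of 4,500: Nell, Hamish, Elif, and Gita each take 4,500.

Florian: 18,000; Winona: 18,000; Jana: 18,000; Cassia: 18,000; Nell: 4,500; Hamish: 4,500; Elif: 4,500; Gita: 4,500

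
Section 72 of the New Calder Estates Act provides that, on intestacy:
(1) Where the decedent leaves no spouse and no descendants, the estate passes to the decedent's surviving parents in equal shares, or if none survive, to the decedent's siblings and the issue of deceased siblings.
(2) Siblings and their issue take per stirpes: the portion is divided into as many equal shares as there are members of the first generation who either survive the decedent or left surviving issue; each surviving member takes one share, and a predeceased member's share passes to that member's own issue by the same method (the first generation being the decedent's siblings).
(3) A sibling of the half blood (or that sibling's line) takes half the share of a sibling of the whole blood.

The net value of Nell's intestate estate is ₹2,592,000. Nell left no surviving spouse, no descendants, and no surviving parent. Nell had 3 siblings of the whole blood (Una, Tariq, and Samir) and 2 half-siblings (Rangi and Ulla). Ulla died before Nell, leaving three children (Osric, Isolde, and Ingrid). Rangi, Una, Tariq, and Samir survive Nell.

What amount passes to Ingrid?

The entire ₹2,592,000 passes to the siblings and their issue.
Counting each half-blood sibling's line as half a unit, there are 4 units in ₹2,592,000, so one unit is ₹648,000. Whole-blood lines (Una, Tariq, and Samir) take ₹648,000 each; half-blood lines (Rangi and Ulla) take ₹324,000 each.
Ulla's share (₹324,000) is divided into 3 shares of ₹108,000: Osric, Isolde, and Ingrid each take ₹108,000.

Ingrid receives ₹108,000.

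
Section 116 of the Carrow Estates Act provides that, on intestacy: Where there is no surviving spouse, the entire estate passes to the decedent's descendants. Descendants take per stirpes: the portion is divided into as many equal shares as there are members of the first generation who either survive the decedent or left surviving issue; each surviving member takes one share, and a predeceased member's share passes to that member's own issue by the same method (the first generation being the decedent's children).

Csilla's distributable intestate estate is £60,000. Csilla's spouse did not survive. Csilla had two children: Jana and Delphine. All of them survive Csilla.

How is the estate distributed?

Jana: £30,000; Delphine: £30,000

The entire £60,000 passes to the descendants.
That amount (£60,000) is divided into 2 shares of £30,000: Jana and Delphine each take £30,000.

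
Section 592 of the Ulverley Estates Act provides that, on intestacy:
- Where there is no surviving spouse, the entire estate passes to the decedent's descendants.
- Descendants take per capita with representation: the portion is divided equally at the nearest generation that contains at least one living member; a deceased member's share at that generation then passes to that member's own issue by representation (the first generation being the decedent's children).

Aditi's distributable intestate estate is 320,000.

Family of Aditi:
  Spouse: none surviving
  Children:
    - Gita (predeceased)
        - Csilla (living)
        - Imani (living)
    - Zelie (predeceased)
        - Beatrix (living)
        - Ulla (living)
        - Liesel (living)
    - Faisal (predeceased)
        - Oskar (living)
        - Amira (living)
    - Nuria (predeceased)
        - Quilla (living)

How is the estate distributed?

The entire 320,000 passes to the descendants.
No child survives, so the initial division is made at the grandchildren's generation.
That amount (320,000) is divided into 8 shares of 40,000: Csilla, Imani, Beatrix, Ulla, Liesel, Oskar, Amira, and Quilla each take 40,000.

Csilla: 40,000; Imani: 40,000; Beatrix: 40,000; Ulla: 40,000; Liesel: 40,000; Oskar: 40,000; Amira: 40,000; Quilla: 40,000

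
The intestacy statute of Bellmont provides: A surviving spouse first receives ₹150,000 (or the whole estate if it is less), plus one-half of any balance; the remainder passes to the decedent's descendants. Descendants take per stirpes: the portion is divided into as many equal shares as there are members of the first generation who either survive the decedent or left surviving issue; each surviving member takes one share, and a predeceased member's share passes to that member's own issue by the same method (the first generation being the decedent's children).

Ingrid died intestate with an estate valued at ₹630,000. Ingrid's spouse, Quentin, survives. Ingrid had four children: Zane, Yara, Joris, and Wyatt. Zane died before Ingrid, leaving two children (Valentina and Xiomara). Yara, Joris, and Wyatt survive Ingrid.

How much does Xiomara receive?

Xiomara receives ₹30,000.

Quentin first takes ₹150,000, leaving a balance of ₹480,000. Quentin then takes one-half of the balance (₹240,000), for a total of ₹390,000. The remaining ₹240,000 passes to the descendants.
The descendants' portion (₹240,000) is divided into 4 shares of ₹60,000: Yara, Joris, and Wyatt each take ₹60,000; Zane's ₹60,000 share passes to Zane's issue.
Zane's share (₹60,000) is divided into 2 shares of ₹30,000: Valentina and Xiomara each take ₹30,000.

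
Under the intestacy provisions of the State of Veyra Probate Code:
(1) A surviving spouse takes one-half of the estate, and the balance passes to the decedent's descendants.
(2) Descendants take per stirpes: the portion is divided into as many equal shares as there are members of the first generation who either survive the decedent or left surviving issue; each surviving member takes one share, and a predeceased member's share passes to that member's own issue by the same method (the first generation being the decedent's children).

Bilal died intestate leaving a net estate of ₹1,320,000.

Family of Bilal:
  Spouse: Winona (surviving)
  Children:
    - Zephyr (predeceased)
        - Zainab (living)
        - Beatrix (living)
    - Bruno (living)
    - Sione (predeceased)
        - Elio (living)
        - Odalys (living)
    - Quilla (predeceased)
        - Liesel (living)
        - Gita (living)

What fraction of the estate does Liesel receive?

Winona takes one-half of ₹1,320,000 = ₹660,000. The remaining ₹660,000 passes to the descendants.
The descendants' portion (₹660,000) is divided into 4 shares of ₹165,000: Bruno takes ₹165,000; Zephyr's ₹165,000 share passes to Zephyr's issue; Sione's ₹165,000 share passes to Sione's issue; Quilla's ₹165,000 share passes to Quilla's issue.
Zephyr's share (₹165,000) is divided into 2 shares of ₹82,500: Zainab and Beatrix each take ₹82,500.
Sione's share (₹165,000) is divided into 2 shares of ₹82,500: Elio and Odalys each take ₹82,500.
Quilla's share (₹165,000) is divided into 2 shares of ₹82,500: Liesel and Gita each take ₹82,500.

Liesel receives 1/16 of the estate.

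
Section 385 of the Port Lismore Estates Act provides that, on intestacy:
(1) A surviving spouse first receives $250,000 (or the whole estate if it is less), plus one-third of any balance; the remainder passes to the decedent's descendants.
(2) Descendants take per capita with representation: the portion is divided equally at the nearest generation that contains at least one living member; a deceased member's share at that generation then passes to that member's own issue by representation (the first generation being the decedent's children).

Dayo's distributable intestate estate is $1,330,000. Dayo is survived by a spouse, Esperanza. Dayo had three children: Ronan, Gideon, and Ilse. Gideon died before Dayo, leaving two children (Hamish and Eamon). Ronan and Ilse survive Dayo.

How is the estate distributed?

Esperanza first takes $250,000, leaving a balance of $1,080,000. Esperanza then takes one-third of the balance ($360,000), for a total of $610,000. The remaining $720,000 passes to the descendants.
The descendants' portion ($720,000) is divided into 3 shares of $240,000: Ronan and Ilse each take $240,000; Gideon's $240,000 share passes to Gideon's issue.
Gideon's share ($240,000) is divided into 2 shares of $120,000: Hamish and Eamon each take $120,000.

Esperanza: $610,000; Ronan: $240,000; Hamish: $120,000; Eamon: $120,000; Ilse: $240,000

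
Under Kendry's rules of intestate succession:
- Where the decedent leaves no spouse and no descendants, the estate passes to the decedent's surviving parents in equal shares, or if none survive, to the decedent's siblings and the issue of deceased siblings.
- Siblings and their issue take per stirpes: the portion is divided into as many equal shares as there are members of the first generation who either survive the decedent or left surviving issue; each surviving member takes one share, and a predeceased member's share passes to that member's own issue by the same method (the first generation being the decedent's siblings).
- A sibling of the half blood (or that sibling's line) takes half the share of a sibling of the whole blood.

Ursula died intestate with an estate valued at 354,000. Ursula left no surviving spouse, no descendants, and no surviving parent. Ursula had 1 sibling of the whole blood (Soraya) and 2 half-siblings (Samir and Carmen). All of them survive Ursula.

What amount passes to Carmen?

Carmen receives 88,500.

The entire 354,000 passes to the siblings and their issue.
Counting each half-blood sibling's line as half a unit, there are 2 units in 354,000, so one unit is 177,000. Whole-blood lines (Soraya) take 177,000 each; half-blood lines (Samir and Carmen) take 88,500 each.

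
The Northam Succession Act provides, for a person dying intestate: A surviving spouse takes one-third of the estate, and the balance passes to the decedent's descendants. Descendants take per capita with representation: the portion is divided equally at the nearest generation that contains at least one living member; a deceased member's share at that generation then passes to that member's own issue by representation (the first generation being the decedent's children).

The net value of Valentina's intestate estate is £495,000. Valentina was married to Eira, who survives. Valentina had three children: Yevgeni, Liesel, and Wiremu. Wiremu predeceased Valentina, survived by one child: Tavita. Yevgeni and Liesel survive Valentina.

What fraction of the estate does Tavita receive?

Eira takes one-third of £495,000 = £165,000. The remaining £330,000 passes to the descendants.
The descendants' portion (£330,000) is divided into 3 shares of £110,000: Yevgeni and Liesel each take £110,000; Wiremu's £110,000 share passes to Wiremu's issue.
Wiremu's share (£110,000) passes entirely to Tavita.

Tavita receives 2/9 of the estate.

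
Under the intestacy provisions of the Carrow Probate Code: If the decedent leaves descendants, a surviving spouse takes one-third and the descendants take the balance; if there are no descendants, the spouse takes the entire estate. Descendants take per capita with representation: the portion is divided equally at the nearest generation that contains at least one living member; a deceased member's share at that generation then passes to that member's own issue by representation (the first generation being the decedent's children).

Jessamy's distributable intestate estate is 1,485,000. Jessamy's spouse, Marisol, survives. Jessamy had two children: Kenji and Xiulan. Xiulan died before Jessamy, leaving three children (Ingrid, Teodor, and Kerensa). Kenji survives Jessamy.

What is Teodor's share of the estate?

Teodor receives 165,000.

Marisol takes one-third of 1,485,000 = 495,000. The remaining 990,000 passes to the descendants.
The descendants' portion (990,000) is divided into 2 shares of 495,000: Kenji takes 495,000; Xiulan's 495,000 share passes to Xiulan's issue.
Xiulan's share (495,000) is divided into 3 shares of 165,000: Ingrid, Teodor, and Kerensa each take 165,000.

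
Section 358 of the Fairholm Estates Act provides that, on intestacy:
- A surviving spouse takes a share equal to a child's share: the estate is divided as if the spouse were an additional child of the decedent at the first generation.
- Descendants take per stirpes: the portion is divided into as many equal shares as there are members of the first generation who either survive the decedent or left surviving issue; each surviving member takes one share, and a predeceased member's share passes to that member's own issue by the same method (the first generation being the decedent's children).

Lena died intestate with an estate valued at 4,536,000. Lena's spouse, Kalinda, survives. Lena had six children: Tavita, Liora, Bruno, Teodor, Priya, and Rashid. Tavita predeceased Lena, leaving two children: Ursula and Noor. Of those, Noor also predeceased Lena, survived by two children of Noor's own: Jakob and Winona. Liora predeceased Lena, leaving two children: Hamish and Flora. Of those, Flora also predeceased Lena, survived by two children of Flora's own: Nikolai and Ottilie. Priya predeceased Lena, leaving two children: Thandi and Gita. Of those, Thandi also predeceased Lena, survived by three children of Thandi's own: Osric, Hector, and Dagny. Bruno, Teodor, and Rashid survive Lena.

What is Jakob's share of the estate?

Jakob receives 162,000.

The spouse counts as an additional share at the children's level, so there are 7 primary shares of 648,000. Kalinda takes one such share (648,000).
The children's combined portion (3,888,000) is divided into 6 shares of 648,000: Bruno, Teodor, and Rashid each take 648,000; Tavita's 648,000 share passes to Tavita's issue; Liora's 648,000 share passes to Liora's issue; Priya's 648,000 share passes to Priya's issue.
Tavita's share (648,000) is divided into 2 shares of 324,000: Ursula takes 324,000; Noor's 324,000 share passes to Noor's issue.
Noor's share (324,000) is divided into 2 shares of 162,000: Jakob and Winona each take 162,000.
Liora's share (648,000) is divided into 2 shares of 324,000: Hamish takes 324,000; Flora's 324,000 share passes to Flora's issue.
Flora's share (324,000) is divided into 2 shares of 162,000: Nikolai and Ottilie each take 162,000.
Priya's share (648,000) is divided into 2 shares of 324,000: Gita takes 324,000; Thandi's 324,000 share passes to Thandi's issue.
Thandi's share (324,000) is divided into 3 shares of 108,000: Osric, Hector, and Dagny each take 108,000.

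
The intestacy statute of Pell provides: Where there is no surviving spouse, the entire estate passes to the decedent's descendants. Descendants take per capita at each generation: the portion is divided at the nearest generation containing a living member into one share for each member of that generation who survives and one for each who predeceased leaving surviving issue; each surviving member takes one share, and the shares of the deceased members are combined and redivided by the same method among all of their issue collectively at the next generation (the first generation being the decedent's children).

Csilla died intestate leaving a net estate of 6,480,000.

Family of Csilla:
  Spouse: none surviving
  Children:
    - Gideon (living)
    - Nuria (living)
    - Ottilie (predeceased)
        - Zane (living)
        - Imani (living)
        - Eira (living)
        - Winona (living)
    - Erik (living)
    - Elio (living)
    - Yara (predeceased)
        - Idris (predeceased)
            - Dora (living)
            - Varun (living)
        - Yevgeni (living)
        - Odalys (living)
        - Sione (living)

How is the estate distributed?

Gideon: 1,080,000; Nuria: 1,080,000; Zane: 270,000; Imani: 270,000; Eira: 270,000; Winona: 270,000; Erik: 1,080,000; Elio: 1,080,000; Dora: 135,000; Varun: 135,000; Yevgeni: 270,000; Odalys: 270,000; Sione: 270,000

The entire 6,480,000 passes to the descendants.
That amount (6,480,000) is divided at the children's generation into 6 shares of 1,080,000. Gideon, Nuria, Erik, and Elio each take 1,080,000. The 2 shares of the deceased (Ottilie and Yara) are combined into a pool of 2,160,000.
That pool (2,160,000) is divided at the grandchildren's generation into 8 shares of 270,000. Zane, Imani, Eira, Winona, Yevgeni, Odalys, and Sione each take 270,000. The remaining share for the deceased Idris (270,000) is carried to the next generation.
That pool (270,000) is divided at the great-grandchildren's generation equally among Dora and Varun: 135,000 each.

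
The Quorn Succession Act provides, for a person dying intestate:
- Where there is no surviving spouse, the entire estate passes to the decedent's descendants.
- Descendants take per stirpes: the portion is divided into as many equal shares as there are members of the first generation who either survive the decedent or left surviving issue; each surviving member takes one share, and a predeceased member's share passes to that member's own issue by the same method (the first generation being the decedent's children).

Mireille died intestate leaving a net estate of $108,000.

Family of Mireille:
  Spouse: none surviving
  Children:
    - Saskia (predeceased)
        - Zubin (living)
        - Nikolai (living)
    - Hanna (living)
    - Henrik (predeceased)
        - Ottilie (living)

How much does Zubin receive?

Zubin receives $18,000.

The entire $108,000 passes to the descendants.
That amount ($108,000) is divided into 3 shares of $36,000: Hanna takes $36,000; Saskia's $36,000 share passes to Saskia's issue; Henrik's $36,000 share passes to Henrik's issue.
Saskia's share ($36,000) is divided into 2 shares of $18,000: Zubin and Nikolai each take $18,000.
Henrik's share ($36,000) passes entirely to Ottilie.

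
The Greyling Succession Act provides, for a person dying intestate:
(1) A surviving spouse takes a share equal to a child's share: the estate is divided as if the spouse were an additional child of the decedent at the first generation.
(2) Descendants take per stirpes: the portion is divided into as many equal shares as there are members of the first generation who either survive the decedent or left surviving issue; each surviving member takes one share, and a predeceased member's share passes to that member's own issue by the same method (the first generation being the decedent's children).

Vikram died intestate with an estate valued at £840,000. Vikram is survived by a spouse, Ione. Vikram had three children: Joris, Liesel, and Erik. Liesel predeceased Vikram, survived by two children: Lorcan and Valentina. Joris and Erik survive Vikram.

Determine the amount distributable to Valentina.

The spouse counts as an additional share at the children's level, so there are 4 primary shares of £210,000. Ione takes one such share (£210,000).
The children's combined portion (£630,000) is divided into 3 shares of £210,000: Joris and Erik each take £210,000; Liesel's £210,000 share passes to Liesel's issue.
Liesel's share (£210,000) is divided into 2 shares of £105,000: Lorcan and Valentina each take £105,000.

Valentina receives £105,000.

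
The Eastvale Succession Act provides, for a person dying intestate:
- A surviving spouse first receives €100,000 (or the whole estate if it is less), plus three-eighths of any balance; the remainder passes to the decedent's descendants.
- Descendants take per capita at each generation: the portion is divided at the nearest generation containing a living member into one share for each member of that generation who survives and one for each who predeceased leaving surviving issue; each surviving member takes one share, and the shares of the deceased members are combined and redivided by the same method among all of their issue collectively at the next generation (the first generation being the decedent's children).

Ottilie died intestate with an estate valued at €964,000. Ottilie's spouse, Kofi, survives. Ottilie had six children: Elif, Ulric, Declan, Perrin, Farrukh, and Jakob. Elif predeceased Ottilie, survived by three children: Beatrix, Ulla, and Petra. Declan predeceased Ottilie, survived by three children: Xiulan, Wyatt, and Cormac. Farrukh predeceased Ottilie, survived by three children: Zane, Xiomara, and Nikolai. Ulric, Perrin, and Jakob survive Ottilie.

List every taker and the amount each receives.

Kofi: €424,000; Beatrix: €30,000; Ulla: €30,000; Petra: €30,000; Ulric: €90,000; Xiulan: €30,000; Wyatt: €30,000; Cormac: €30,000; Perrin: €90,000; Zane: €30,000; Xiomara: €30,000; Nikolai: €30,000; Jakob: €90,000

Kofi first takes €100,000, leaving a balance of €864,000. Kofi then takes three-eighths of the balance (€324,000), for a total of €424,000. The remaining €540,000 passes to the descendants.
The descendants' portion (€540,000) is divided at the children's generation into 6 shares of €90,000. Ulric, Perrin, and Jakob each take €90,000. The 3 shares of the deceased (Elif, Declan, and Farrukh) are combined into a pool of €270,000.
That pool (€270,000) is divided at the grandchildren's generation equally among Beatrix, Ulla, Petra, Xiulan, Wyatt, Cormac, Zane, Xiomara, and Nikolai: €30,000 each.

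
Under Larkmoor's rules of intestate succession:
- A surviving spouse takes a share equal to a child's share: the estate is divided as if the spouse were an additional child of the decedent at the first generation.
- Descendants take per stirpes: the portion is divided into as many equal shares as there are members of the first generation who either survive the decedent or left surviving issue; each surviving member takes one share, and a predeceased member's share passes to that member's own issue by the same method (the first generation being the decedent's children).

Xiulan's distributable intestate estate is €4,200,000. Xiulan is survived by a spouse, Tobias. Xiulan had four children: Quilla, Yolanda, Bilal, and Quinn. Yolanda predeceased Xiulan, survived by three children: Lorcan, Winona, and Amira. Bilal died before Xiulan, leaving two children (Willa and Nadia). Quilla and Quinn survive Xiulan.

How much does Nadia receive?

The spouse counts as an additional share at the children's level, so there are 5 primary shares of €840,000. Tobias takes one such share (€840,000).
The children's combined portion (€3,360,000) is divided into 4 shares of €840,000: Quilla and Quinn each take €840,000; Yolanda's €840,000 share passes to Yolanda's issue; Bilal's €840,000 share passes to Bilal's issue.
Yolanda's share (€840,000) is divided into 3 shares of €280,000: Lorcan, Winona, and Amira each take €280,000.
Bilal's share (€840,000) is divided into 2 shares of €420,000: Willa and Nadia each take €420,000.

Nadia receives €420,000.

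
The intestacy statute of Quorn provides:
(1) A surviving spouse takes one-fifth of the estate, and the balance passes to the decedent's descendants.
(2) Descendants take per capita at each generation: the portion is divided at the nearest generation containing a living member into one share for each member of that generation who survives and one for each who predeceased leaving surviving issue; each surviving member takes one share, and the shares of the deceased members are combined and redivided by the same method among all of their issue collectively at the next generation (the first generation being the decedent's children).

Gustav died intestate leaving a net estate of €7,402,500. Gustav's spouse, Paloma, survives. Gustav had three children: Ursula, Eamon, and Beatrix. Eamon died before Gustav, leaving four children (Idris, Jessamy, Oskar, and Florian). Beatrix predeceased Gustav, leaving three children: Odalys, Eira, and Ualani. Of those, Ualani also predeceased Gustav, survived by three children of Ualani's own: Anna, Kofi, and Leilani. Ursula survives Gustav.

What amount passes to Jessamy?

Paloma takes one-fifth of €7,402,500 = €1,480,500. The remaining €5,922,000 passes to the descendants.
The descendants' portion (€5,922,000) is divided at the children's generation into 3 shares of €1,974,000. Ursula takes €1,974,000. The 2 shares of the deceased (Eamon and Beatrix) are combined into a pool of €3,948,000.
That pool (€3,948,000) is divided at the grandchildren's generation into 7 shares of €564,000. Idris, Jessamy, Oskar, Florian, Odalys, and Eira each take €564,000. The remaining share for the deceased Ualani (€564,000) is carried to the next generation.
That pool (€564,000) is divided at the great-grandchildren's generation equally among Anna, Kofi, and Leilani: €188,000 each.

Jessamy receives €564,000.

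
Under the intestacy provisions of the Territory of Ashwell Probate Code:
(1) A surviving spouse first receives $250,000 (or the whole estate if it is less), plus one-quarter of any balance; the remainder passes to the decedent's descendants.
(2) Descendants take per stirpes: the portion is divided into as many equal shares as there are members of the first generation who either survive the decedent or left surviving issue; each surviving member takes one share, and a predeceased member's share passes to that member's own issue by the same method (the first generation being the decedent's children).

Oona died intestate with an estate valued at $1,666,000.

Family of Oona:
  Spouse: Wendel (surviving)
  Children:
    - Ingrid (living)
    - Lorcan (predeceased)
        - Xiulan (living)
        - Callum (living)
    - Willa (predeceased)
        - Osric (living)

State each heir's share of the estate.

Wendel first takes $250,000, leaving a balance of $1,416,000. Wendel then takes one-quarter of the balance ($354,000), for a total of $604,000. The remaining $1,062,000 passes to the descendants.
The descendants' portion ($1,062,000) is divided into 3 shares of $354,000: Ingrid takes $354,000; Lorcan's $354,000 share passes to Lorcan's issue; Willa's $354,000 share passes to Willa's issue.
Lorcan's share ($354,000) is divided into 2 shares of $177,000: Xiulan and Callum each take $177,000.
Willa's share ($354,000) passes entirely to Osric.

Wendel: $604,000; Ingrid: $354,000; Xiulan: $177,000; Callum: $177,000; Osric: $354,000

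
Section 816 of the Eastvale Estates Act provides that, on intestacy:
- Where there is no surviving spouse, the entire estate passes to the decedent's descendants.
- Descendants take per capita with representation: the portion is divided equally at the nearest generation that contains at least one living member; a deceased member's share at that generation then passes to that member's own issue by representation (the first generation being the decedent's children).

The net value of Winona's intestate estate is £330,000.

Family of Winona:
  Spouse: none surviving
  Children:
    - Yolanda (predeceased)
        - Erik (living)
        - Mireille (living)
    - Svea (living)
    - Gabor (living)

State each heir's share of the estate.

Erik: £55,000; Mireille: £55,000; Svea: £110,000; Gabor: £110,000

The entire £330,000 passes to the descendants.
That amount (£330,000) is divided into 3 shares of £110,000: Svea and Gabor each take £110,000; Yolanda's £110,000 share passes to Yolanda's issue.
Yolanda's share (£110,000) is divided into 2 shares of £55,000: Erik and Mireille each take £55,000.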